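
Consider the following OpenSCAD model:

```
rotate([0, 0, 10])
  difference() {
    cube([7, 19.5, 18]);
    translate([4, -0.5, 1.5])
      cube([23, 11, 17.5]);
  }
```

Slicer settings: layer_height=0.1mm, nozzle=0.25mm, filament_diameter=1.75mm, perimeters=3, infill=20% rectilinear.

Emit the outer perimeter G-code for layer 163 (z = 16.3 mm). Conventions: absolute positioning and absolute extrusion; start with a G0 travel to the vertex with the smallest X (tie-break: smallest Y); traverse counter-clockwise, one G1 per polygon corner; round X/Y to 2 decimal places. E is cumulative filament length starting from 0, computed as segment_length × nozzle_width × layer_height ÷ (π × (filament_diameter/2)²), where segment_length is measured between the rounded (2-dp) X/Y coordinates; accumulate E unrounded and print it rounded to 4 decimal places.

G0 X-3.39 Y19.20 Z16.30
G1 X0.00 Y0.00 E0.2026
G1 X3.94 Y0.69 E0.2442
G1 X2.12 Y11.04 E0.3534
G1 X5.07 Y11.56 E0.3846
G1 X3.51 Y20.42 E0.4781
G1 X-3.39 Y19.20 E0.5509

At z = 16.3 mm: the 7×19.5 cube contributes its full rectangle; the 23×11 cube at (4, -0.5) contributes its full rectangle; Subtracting the remaining from the first: starting from the 7×19.5 cube, the 23×11 cube at (4, -0.5) partially overlaps it — only the 31.50 mm² overlap (of its 253.00 mm²) is removed, clipping the outline — 1 connected region; (whole slice rotated 10° about Z — lengths, areas and connectivity unchanged). The outline is a single polygon with 6 vertices. Extrusion per mm of travel: 0.25 × 0.1 / (π × 0.875²) = 0.010394. Accumulating E over each segment gives final E = 0.5509.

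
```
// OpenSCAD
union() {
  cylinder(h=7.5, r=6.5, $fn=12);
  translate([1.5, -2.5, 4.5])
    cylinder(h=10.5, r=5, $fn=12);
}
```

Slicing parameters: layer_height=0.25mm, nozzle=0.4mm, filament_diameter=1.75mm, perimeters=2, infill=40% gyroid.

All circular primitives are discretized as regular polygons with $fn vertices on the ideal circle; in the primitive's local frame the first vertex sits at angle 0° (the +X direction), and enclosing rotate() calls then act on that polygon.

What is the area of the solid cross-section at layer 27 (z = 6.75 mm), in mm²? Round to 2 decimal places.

137.68 mm²

At z = 6.75 mm: the cylinder: section is a regular 12-gon, circumradius r=6.5 (area = (12/2)·6.500²·sin(360°/12) = 126.75 mm²); the r=5 cylinder at (1.5, -2.5) gives a regular 12-gon of circumradius 5 (constant along its height) (area = (12/2)·5.000²·sin(360°/12) = 75.00 mm²); Merging all regions: the regions partially overlap — summed areas 201.75 mm² minus the doubly-counted overlap 64.07 mm² gives 137.68 mm² — area = 137.68 mm². Overall, the cross-section is a single solid region. Net area = 137.68 mm².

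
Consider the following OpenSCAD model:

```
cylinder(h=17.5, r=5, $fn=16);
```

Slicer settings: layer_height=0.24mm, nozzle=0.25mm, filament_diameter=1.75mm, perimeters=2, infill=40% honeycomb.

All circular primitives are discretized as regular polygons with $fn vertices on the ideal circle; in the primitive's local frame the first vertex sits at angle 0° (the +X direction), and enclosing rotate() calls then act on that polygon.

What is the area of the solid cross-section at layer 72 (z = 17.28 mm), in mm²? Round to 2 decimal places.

76.54 mm²

At z = 17.28 mm: the r=5 cylinder gives a regular 16-gon of circumradius 5 (constant along its height) (area = (16/2)·5.000²·sin(360°/16) = 76.54 mm²). Overall, the cross-section is a single solid region. Net area = 76.54 mm².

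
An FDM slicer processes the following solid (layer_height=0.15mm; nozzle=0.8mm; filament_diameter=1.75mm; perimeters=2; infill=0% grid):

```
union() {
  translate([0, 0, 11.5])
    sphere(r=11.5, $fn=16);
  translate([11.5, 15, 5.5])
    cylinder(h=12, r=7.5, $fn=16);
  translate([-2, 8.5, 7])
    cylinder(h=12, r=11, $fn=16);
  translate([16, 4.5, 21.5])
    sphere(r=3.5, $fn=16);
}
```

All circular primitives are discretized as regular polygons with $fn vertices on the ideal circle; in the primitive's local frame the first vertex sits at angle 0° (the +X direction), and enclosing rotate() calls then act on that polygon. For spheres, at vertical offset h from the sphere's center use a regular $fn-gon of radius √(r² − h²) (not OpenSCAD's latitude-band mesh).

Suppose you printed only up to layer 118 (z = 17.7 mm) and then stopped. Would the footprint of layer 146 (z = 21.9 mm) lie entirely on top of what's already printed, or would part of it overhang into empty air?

part overhangs

Compare the two slices. At z = 17.7: the sphere: section is a regular 16-gon, circumradius = √(r²−h²) = √(11.5²−6.2²) = 9.686 (area = (16/2)·9.686²·sin(360°/16) = 287.20 mm²); the cylinder at (11.5, 15) is absent (z outside [5.5, 17.5]); the cylinder at (-2, 8.5): section is a regular 16-gon, circumradius r=11 (area = (16/2)·11.000²·sin(360°/16) = 370.44 mm²); the sphere at (16, 4.5) is not intersected at this z (|z−center|=3.800 > r=3.5); Taking the union: the regions partially overlap — summed areas 657.63 mm² minus the doubly-counted overlap 153.89 mm² gives 503.74 mm² — area = 503.74 mm². At z = 21.9: the sphere: section is a regular 16-gon, circumradius = √(r²−h²) = √(11.5²−10.4²) = 4.908 (area = (16/2)·4.908²·sin(360°/16) = 73.75 mm²); the cylinder at (11.5, 15) is not intersected at this z (z outside [5.5, 17.5]); the cylinder at (-2, 8.5) is not intersected at this z (z outside [7, 19]); the r=3.5 sphere at (16, 4.5) contributes a regular 16-gon of circumradius √(3.5²−0.4²) = 3.477 (area = (16/2)·3.477²·sin(360°/16) = 37.01 mm²); Merging all regions: the 2 present regions are separate (no shared area or edge), so areas and boundary lengths simply add and each stays a separate island — area = 110.76 mm². Checking containment: at z = 21.9 the cross-section extends beyond the z = 17.7 cross-section by about 37.01 mm².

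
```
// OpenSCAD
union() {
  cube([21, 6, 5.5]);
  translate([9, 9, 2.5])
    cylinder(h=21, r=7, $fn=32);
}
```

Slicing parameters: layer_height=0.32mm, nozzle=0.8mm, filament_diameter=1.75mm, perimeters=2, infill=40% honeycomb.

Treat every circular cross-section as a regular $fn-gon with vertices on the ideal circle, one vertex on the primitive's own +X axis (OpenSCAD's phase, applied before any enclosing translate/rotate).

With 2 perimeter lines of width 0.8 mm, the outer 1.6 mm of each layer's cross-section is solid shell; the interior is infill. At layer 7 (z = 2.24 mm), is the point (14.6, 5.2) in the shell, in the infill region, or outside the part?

At z = 2.24 mm: the cube (footprint 21×6) is included at this height; the cylinder at (9, 9) does not reach this height (z outside [2.5, 23.5]); Taking the union: only the 21×6 cube is present, so the union is just that shape — 1 connected region. Overall, the cross-section is a single solid region. The nearest boundary edge runs (21.00, 6.00)→(0.00, 6.00); distance from the point to it = 0.80 mm. The point is inside the cross-section, 0.80 mm from the nearest boundary — within the 1.6 mm shell band (2 × 0.8).

shell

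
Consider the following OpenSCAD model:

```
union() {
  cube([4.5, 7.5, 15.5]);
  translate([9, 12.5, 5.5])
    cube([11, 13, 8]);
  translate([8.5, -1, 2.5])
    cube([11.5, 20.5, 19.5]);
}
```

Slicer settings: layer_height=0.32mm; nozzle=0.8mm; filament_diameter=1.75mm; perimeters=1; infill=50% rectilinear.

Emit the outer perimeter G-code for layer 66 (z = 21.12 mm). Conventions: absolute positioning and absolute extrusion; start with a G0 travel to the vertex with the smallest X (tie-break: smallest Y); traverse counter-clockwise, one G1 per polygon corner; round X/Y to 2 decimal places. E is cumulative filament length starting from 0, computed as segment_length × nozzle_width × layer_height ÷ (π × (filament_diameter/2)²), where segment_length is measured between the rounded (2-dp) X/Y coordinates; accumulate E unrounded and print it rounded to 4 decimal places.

At z = 21.12 mm: the cube is absent (z outside [0, 15.5]); the cube at (9, 12.5) is absent (z outside [5.5, 13.5]); the cube at (8.5, -1) (footprint 11.5×20.5) is included at this height; Combining (union): only the 11.5×20.5 cube at (8.5, -1) is present, so the union is just that shape — 1 connected region. The outline is a single polygon with 4 vertices. Extrusion per mm of travel: 0.8 × 0.32 / (π × 0.875²) = 0.106432. Accumulating E over each segment gives final E = 6.8117.

G0 X8.50 Y-1.00 Z21.12
G1 X20.00 Y-1.00 E1.2240
G1 X20.00 Y19.50 E3.4058
G1 X8.50 Y19.50 E4.6298
G1 X8.50 Y-1.00 E6.8117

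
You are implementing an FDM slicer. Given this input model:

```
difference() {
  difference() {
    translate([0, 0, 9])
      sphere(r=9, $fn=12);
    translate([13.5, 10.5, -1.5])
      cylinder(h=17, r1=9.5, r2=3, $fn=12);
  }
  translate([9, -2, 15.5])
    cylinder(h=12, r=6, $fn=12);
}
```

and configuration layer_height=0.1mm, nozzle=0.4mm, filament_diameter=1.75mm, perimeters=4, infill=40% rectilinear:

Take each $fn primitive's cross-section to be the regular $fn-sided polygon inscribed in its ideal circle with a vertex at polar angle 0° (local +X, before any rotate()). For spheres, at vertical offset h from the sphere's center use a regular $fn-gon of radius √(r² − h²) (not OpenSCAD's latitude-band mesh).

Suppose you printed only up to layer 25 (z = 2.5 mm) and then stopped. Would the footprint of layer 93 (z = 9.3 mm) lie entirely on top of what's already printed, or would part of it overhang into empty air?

part overhangs

Compare the two slices. At z = 2.5: the r=9 sphere slices to a regular 12-gon of circumradius 6.225 (√(r²−h²) with h=6.5 from center) (area = (12/2)·6.225²·sin(360°/12) = 116.25 mm²); the cone at (13.5, 10.5) contributes a regular 12-gon of circumradius 7.971 (interpolated between r1=9.5 and r2=3 at t=0.235) (area = (12/2)·7.971²·sin(360°/12) = 190.59 mm²); Subtracting the remaining from the first: starting from the r=9 sphere (116.25 mm²), the cone at (13.5, 10.5) misses the remaining region (no effect) — area = 116.25 mm²; the cylinder at (9, -2) is absent (z outside [15.5, 27.5]); Subtracting the remaining from the first: none of the subtracted shapes is present at this height, so the result so far is unchanged — area = 116.25 mm². At z = 9.3: the r=9 sphere slices to a regular 12-gon of circumradius 8.995 (√(r²−h²) with h=0.3 from center) (area = (12/2)·8.995²·sin(360°/12) = 242.73 mm²); the cone at (13.5, 10.5): at t=0.635 of its height the radius interpolates to r₁+(r₂−r₁)t = 5.371, giving a regular 12-gon of that circumradius (area = (12/2)·5.371²·sin(360°/12) = 86.53 mm²); Taking the first minus the rest: starting from the r=9 sphere (242.73 mm²), the cone at (13.5, 10.5) misses the remaining region (no effect) — area = 242.73 mm²; the cylinder at (9, -2) is not intersected at this z (z outside [15.5, 27.5]); Taking the first minus the rest: none of the subtracted shapes is present at this height, so the result so far is unchanged — area = 242.73 mm². Checking containment: at z = 9.3 the cross-section extends beyond the z = 2.5 cross-section by about 126.48 mm².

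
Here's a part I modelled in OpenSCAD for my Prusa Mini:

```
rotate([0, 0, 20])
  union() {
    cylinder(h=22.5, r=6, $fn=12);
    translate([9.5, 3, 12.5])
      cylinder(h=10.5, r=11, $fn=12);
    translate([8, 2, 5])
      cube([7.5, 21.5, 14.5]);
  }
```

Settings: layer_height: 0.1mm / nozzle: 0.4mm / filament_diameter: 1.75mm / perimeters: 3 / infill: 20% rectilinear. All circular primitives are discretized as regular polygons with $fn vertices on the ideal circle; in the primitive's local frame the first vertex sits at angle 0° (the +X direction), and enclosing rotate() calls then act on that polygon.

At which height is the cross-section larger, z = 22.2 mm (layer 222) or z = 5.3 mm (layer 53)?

layer 222 (z = 22.2 mm)

Layer 222 (z = 22.2): the cylinder: section is a regular 12-gon, circumradius r=6 (area = (12/2)·6.000²·sin(360°/12) = 108.00 mm²); the cylinder at (9.5, 3): section is a regular 12-gon, circumradius r=11 (area = (12/2)·11.000²·sin(360°/12) = 363.00 mm²); the cube at (8, 2) is not intersected at this z (z outside [5, 19.5]); Merging all regions: the regions partially overlap — summed areas 471.00 mm² minus the doubly-counted overlap 56.66 mm² gives 414.34 mm² — area = 414.34 mm²; (rotated 20° about Z; rotation is an isometry so areas/perimeters/island counts are preserved). So its area = 414.34 mm². Layer 53 (z = 5.3): the r=6 cylinder gives a regular 12-gon of circumradius 6 (constant along its height) (area = (12/2)·6.000²·sin(360°/12) = 108.00 mm²); the cylinder at (9.5, 3) does not reach this height (z outside [12.5, 23]); the 7.5×21.5 cube at (8, 2) contributes its full rectangle (area 161.25 mm²); Combining (union): the 2 present regions are separate (no shared area or edge), so areas and boundary lengths simply add and each stays a separate island — area = 269.25 mm²; (whole slice rotated 20° about Z — lengths, areas and connectivity unchanged). So its area = 269.25 mm². Layer 222 is larger (414.34 vs 269.25 mm²).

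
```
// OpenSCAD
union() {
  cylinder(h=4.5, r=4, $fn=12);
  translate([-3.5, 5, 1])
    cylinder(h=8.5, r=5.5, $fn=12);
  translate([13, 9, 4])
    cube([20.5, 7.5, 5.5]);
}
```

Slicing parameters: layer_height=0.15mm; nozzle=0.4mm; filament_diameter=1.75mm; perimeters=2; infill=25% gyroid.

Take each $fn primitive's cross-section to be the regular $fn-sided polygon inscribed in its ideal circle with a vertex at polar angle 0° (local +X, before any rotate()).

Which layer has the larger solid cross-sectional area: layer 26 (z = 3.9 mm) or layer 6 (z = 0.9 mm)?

Layer 26 (z = 3.9): the r=4 cylinder gives a regular 12-gon of circumradius 4 (constant along its height) (area = (12/2)·4.000²·sin(360°/12) = 48.00 mm²); the r=5.5 cylinder at (-3.5, 5) contributes a regular 12-gon of circumradius 5.5 (area = (12/2)·5.500²·sin(360°/12) = 90.75 mm²); the cube at (13, 9) does not reach this height (z outside [4, 9.5]); Merging all regions: the regions partially overlap — summed areas 138.75 mm² minus the doubly-counted overlap 15.14 mm² gives 123.61 mm² — area = 123.61 mm². So its area = 123.61 mm². Layer 6 (z = 0.9): the r=4 cylinder gives a regular 12-gon of circumradius 4 (constant along its height) (area = (12/2)·4.000²·sin(360°/12) = 48.00 mm²); the cylinder at (-3.5, 5) does not reach this height (z outside [1, 9.5]); the cube at (13, 9) is absent (z outside [4, 9.5]); Taking the union: only the r=4 cylinder is present, so the union is just that shape — area = 48.00 mm². So its area = 48.00 mm². Layer 26 is larger (123.61 vs 48.00 mm²).

layer 26 (z = 3.9 mm)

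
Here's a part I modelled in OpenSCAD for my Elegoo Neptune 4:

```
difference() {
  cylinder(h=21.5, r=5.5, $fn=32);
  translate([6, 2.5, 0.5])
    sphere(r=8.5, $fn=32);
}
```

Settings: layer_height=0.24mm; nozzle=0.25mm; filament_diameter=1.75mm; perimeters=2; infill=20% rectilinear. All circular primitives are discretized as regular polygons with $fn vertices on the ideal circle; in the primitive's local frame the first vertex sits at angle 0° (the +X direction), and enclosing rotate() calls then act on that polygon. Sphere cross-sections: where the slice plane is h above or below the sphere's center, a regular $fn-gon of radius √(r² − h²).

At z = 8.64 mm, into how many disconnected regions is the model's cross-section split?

1

At z = 8.64 mm: the r=5.5 cylinder gives a regular 32-gon of circumradius 5.5 (constant along its height); the r=8.5 sphere at (6, 2.5) slices to a regular 32-gon of circumradius 2.448 (√(r²−h²) with h=8.14 from center); After the difference (first − rest): starting from the r=5.5 cylinder, the r=8.5 sphere at (6, 2.5) partially overlaps it — only the 3.94 mm² overlap (of its 18.70 mm²) is removed, clipping the outline — 1 connected region. The result has 1 disconnected region.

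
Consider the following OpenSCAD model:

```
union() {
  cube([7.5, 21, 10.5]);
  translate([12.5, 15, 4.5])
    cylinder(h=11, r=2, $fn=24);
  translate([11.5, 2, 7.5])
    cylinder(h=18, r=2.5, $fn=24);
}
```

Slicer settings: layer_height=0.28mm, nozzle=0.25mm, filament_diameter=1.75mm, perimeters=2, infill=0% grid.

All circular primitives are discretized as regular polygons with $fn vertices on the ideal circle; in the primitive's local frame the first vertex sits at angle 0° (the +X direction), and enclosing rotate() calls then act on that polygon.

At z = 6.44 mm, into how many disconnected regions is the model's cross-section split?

At z = 6.44 mm: the cube is present — its section is the full 7.5×21 rectangle; the cylinder at (12.5, 15): section is a regular 24-gon, circumradius r=2; the cylinder at (11.5, 2) is not intersected at this z (z outside [7.5, 25.5]); Taking the union: the 2 present regions are separate (no shared area or edge), so areas and boundary lengths simply add and each stays a separate island — 2 connected regions. The result has 2 disconnected regions.

2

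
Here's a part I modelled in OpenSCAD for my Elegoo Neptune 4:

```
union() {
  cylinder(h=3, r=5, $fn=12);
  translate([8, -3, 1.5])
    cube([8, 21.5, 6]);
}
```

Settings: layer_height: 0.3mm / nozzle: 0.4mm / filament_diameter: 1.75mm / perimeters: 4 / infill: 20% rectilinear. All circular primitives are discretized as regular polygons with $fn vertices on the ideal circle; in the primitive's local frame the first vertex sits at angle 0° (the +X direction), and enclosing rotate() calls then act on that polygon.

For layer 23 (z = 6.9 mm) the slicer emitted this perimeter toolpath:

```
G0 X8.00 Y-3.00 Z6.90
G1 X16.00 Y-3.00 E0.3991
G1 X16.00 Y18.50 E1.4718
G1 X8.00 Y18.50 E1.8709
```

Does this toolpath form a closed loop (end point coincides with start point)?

Start point (G0): (8.00, -3.00). End point (last G1): the path does not return to the start — open.

no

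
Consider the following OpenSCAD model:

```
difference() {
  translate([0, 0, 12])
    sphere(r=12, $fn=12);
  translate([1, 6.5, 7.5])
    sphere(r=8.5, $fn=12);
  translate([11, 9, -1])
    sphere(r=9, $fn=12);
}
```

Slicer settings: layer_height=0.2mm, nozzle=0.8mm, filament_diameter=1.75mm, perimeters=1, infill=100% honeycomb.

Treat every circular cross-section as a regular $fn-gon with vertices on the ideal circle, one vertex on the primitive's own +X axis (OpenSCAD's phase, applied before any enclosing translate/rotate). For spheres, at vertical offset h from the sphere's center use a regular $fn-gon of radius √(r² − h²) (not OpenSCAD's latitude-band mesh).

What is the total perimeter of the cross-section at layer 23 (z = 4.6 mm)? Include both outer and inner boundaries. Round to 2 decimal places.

At z = 4.6 mm: the r=12 sphere slices to a regular 12-gon of circumradius 9.447 (√(r²−h²) with h=7.4 from center) (perimeter = 2·12·9.447·sin(180°/12) = 58.68 mm); the r=8.5 sphere at (1, 6.5) slices to a regular 12-gon of circumradius 7.990 (√(r²−h²) with h=2.9 from center) (perimeter = 2·12·7.990·sin(180°/12) = 49.63 mm); the r=9 sphere at (11, 9) contributes a regular 12-gon of circumradius √(9²−5.6²) = 7.046 (perimeter = 2·12·7.046·sin(180°/12) = 43.76 mm); After the difference (first − rest): starting from the r=12 sphere, the r=8.5 sphere at (1, 6.5) partially overlaps it — only the 117.61 mm² overlap (of its 191.52 mm²) is removed, clipping the outline; the r=9 sphere at (11, 9) partially overlaps it — only the 0.56 mm² overlap (of its 148.92 mm²) is removed, clipping the outline — boundary = 60.00 mm. Overall, the cross-section is a single solid region. Total boundary length (outer) = 60.00 mm.

60.00 mm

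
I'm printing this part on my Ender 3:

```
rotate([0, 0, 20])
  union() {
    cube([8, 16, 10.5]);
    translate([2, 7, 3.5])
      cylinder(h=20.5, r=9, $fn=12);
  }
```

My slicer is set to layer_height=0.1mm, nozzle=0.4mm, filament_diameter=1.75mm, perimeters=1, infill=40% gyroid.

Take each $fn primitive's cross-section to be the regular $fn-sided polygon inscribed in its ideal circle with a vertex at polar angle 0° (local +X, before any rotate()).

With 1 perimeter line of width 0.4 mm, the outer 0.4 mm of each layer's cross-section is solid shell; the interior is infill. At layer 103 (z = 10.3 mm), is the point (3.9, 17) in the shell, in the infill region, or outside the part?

At z = 10.3 mm: the 8×16 cube contributes its full rectangle; the r=9 cylinder at (2, 7) gives a regular 12-gon of circumradius 9 (constant along its height); Taking the union: the regions partially overlap (shared area 121.57 mm²), so overlapping operands fuse into one piece — 1 connected region; (whole slice rotated 20° about Z — lengths, areas and connectivity unchanged). Overall, the cross-section is a single solid region. Undo the 20° rotation: the query point maps to (9.479, 14.641) in the un-rotated model frame. The nearest boundary edge runs (8.00, 16.00)→(8.00, 13.29); distance from the point to it = 1.48 mm. The point is not inside any of the regions above, so it lies outside the cross-section (1.48 mm from the nearest boundary).

outside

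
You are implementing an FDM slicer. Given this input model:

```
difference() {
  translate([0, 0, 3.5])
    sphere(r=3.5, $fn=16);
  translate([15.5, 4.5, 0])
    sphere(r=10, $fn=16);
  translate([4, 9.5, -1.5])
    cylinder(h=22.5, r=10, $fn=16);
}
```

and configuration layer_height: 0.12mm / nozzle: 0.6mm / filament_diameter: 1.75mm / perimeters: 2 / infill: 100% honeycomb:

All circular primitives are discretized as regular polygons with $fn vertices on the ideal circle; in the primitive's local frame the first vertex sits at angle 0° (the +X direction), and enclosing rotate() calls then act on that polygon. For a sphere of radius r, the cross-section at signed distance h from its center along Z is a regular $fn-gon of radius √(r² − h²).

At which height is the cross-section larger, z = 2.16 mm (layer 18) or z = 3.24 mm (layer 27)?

Layer 18 (z = 2.16): the sphere: section is a regular 16-gon, circumradius = √(r²−h²) = √(3.5²−1.34²) = 3.233 (area = (16/2)·3.233²·sin(360°/16) = 32.01 mm²); the r=10 sphere at (15.5, 4.5) contributes a regular 16-gon of circumradius √(10²−2.16²) = 9.764 (area = (16/2)·9.764²·sin(360°/16) = 291.86 mm²); the r=10 cylinder at (4, 9.5) contributes a regular 16-gon of circumradius 10 (area = (16/2)·10.000²·sin(360°/16) = 306.15 mm²); Subtracting the remaining from the first: starting from the r=3.5 sphere (32.01 mm²), the r=10 sphere at (15.5, 4.5) misses the remaining region (no effect); the r=10 cylinder at (4, 9.5) partially overlaps it — only the 12.11 mm² overlap (of its 306.15 mm²) is removed, clipping the outline — area = 19.90 mm². So its area = 19.90 mm². Layer 27 (z = 3.24): the r=3.5 sphere slices to a regular 16-gon of circumradius 3.490 (√(r²−h²) with h=0.26 from center) (area = (16/2)·3.490²·sin(360°/16) = 37.30 mm²); the sphere at (15.5, 4.5): section is a regular 16-gon, circumradius = √(r²−h²) = √(10²−3.24²) = 9.461 (area = (16/2)·9.461²·sin(360°/16) = 274.01 mm²); the r=10 cylinder at (4, 9.5) contributes a regular 16-gon of circumradius 10 (area = (16/2)·10.000²·sin(360°/16) = 306.15 mm²); After the difference (first − rest): starting from the r=3.5 sphere (37.30 mm²), the r=10 sphere at (15.5, 4.5) misses the remaining region (no effect); the r=10 cylinder at (4, 9.5) partially overlaps it — only the 14.27 mm² overlap (of its 306.15 mm²) is removed, clipping the outline — area = 23.03 mm². So its area = 23.03 mm². Layer 27 is larger (23.03 vs 19.90 mm²).

layer 27 (z = 3.24 mm)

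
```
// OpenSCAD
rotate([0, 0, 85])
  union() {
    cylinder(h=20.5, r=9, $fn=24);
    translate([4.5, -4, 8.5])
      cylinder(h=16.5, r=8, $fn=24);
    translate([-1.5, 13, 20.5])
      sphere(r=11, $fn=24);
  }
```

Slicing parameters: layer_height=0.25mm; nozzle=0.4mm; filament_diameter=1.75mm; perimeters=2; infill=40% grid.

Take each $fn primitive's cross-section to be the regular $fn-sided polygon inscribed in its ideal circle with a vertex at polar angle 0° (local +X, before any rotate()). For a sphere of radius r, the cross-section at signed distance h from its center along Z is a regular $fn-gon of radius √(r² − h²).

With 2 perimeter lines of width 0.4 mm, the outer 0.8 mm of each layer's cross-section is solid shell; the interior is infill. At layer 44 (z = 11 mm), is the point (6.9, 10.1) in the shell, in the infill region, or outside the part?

infill

At z = 11 mm: the r=9 cylinder gives a regular 24-gon of circumradius 9 (constant along its height); the r=8 cylinder at (4.5, -4) gives a regular 24-gon of circumradius 8 (constant along its height); the r=11 sphere at (-1.5, 13) contributes a regular 24-gon of circumradius √(11²−9.5²) = 5.545; Taking the union: the regions partially overlap (shared area 129.61 mm²), so overlapping operands fuse into one piece — 1 connected region; (rotated 85° about Z; rotation is an isometry so areas/perimeters/island counts are preserved). Overall, the cross-section is a single solid region. Undo the 85° rotation: the query point maps to (10.663, -5.993) in the un-rotated model frame. The nearest boundary edge runs (12.23, -6.07)→(11.43, -8.00); distance from the point to it = 1.47 mm. The point is inside the cross-section and 1.47 mm from the nearest boundary — more than the 0.8 mm shell width (2 × 0.4), so it's in the infill interior.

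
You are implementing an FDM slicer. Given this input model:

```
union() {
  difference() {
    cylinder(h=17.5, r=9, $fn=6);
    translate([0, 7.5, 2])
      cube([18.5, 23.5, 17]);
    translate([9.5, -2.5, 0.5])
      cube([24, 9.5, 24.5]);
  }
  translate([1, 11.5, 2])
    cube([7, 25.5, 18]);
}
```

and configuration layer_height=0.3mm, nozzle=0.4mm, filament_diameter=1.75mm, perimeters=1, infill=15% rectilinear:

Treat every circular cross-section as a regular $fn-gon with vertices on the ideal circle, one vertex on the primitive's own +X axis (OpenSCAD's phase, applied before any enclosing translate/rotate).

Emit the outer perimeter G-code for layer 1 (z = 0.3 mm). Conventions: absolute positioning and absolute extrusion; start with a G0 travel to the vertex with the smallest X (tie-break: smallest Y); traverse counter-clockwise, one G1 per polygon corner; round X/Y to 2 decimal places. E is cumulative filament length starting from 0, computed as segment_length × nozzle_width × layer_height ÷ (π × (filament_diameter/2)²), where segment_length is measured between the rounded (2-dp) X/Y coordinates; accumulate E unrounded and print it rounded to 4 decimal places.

At z = 0.3 mm: the r=9 cylinder gives a regular 6-gon of circumradius 9 (constant along its height); the cube at (0, 7.5) does not reach this height (z outside [2, 19]); the cube at (9.5, -2.5) does not reach this height (z outside [0.5, 25]); Subtracting the remaining from the first: none of the subtracted shapes is present at this height, so the r=9 cylinder is unchanged — 1 connected region; the cube at (1, 11.5) does not reach this height (z outside [2, 20]); Merging all regions: only that combined region is present, so the union is just that shape — 1 connected region. The outline is a single polygon with 6 vertices. Extrusion per mm of travel: 0.4 × 0.3 / (π × 0.875²) = 0.049890. Accumulating E over each segment gives final E = 2.6933.

G0 X-9.00 Y0.00 Z0.30
G1 X-4.50 Y-7.79 E0.4488
G1 X4.50 Y-7.79 E0.8978
G1 X9.00 Y0.00 E1.3467
G1 X4.50 Y7.79 E1.7955
G1 X-4.50 Y7.79 E2.2445
G1 X-9.00 Y0.00 E2.6933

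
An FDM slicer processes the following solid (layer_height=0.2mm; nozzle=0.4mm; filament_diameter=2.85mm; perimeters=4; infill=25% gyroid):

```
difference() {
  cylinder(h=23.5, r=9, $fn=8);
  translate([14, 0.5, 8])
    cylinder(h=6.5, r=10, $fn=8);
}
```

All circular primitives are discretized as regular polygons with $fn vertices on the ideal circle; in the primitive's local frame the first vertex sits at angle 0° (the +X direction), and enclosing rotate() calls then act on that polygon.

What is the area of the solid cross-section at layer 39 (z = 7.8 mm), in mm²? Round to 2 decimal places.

At z = 7.8 mm: the r=9 cylinder gives a regular 8-gon of circumradius 9 (constant along its height) (area = (8/2)·9.000²·sin(360°/8) = 229.10 mm²); the cylinder at (14, 0.5) is absent (z outside [8, 14.5]); Subtracting the remaining from the first: none of the subtracted shapes is present at this height, so the r=9 cylinder is unchanged — area = 229.10 mm². Overall, the cross-section is a single solid region. Net area = 229.10 mm².

229.10 mm²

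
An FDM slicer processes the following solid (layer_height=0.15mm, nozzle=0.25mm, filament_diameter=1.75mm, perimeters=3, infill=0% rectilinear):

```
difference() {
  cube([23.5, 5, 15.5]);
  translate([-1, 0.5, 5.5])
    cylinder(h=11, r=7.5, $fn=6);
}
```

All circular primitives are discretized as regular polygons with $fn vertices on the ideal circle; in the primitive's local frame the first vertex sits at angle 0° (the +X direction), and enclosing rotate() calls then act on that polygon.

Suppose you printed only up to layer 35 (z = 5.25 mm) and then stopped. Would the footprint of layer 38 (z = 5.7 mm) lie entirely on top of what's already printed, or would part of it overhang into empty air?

Compare the two slices. At z = 5.25: the cube (footprint 23.5×5) is included at this height (area 117.50 mm²); the cylinder at (-1, 0.5) is absent (z outside [5.5, 16.5]); Subtracting the remaining from the first: none of the subtracted shapes is present at this height, so the 23.5×5 cube is unchanged — area = 117.50 mm². At z = 5.7: the cube is present — its section is the full 23.5×5 rectangle (area 117.50 mm²); the r=7.5 cylinder at (-1, 0.5) contributes a regular 6-gon of circumradius 7.5 (area = (6/2)·7.500²·sin(360°/6) = 146.14 mm²); After the difference (first − rest): starting from the 23.5×5 cube (117.50 mm²), the r=7.5 cylinder at (-1, 0.5) partially overlaps it — only the 26.58 mm² overlap (of its 146.14 mm²) is removed, clipping the outline — area = 90.92 mm². Checking containment: the cross-section at z = 5.7 is a subset of the cross-section at z = 5.25.

entirely on top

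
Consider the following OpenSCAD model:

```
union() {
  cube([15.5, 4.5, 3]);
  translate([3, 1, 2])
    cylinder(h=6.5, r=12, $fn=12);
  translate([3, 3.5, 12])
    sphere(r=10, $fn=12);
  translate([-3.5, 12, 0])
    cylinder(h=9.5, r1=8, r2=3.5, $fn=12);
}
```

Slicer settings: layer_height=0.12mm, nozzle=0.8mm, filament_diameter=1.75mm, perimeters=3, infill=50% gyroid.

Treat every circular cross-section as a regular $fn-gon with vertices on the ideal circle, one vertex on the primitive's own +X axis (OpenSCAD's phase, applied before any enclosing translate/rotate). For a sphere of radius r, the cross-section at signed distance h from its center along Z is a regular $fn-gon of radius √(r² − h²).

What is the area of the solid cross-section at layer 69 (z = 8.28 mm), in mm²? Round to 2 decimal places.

At z = 8.28 mm: the cube is not intersected at this z (z outside [0, 3]); the cylinder at (3, 1): section is a regular 12-gon, circumradius r=12 (area = (12/2)·12.000²·sin(360°/12) = 432.00 mm²); the sphere at (3, 3.5): section is a regular 12-gon, circumradius = √(r²−h²) = √(10²−3.72²) = 9.282 (area = (12/2)·9.282²·sin(360°/12) = 258.48 mm²); the cone at (-3.5, 12) contributes a regular 12-gon of circumradius 4.078 (interpolated between r1=8 and r2=3.5 at t=0.872) (area = (12/2)·4.078²·sin(360°/12) = 49.89 mm²); Taking the union: the regions partially overlap — summed areas 740.37 mm² minus the doubly-counted overlap 273.51 mm² gives 466.86 mm² — area = 466.86 mm². Overall, the cross-section is a single solid region. Net area = 466.86 mm².

466.86 mm²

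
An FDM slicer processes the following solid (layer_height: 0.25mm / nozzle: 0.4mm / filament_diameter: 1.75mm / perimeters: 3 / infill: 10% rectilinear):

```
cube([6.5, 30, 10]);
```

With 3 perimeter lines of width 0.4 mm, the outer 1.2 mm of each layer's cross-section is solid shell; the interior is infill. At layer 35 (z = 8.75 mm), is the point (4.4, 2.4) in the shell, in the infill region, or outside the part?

infill

At z = 8.75 mm: the cube is present — its section is the full 6.5×30 rectangle. Overall, the cross-section is a single solid region. The nearest boundary edge runs (6.50, 0.00)→(6.50, 30.00); distance from the point to it = 2.10 mm. The point is inside the cross-section and 2.10 mm from the nearest boundary — more than the 1.2 mm shell width (3 × 0.4), so it's in the infill interior.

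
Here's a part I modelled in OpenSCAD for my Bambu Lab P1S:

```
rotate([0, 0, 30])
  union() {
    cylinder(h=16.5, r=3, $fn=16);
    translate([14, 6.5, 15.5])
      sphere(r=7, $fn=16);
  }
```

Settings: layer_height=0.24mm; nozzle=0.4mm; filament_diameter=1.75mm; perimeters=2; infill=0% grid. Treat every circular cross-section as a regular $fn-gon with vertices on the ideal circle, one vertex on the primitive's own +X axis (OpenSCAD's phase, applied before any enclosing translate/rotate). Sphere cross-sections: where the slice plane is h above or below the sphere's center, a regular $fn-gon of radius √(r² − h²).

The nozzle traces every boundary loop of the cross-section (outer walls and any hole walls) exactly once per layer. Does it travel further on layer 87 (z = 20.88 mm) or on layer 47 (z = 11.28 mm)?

layer 47 (z = 11.28 mm)

Layer 87 (z = 20.88): the cylinder does not reach this height (z outside [0, 16.5]); the r=7 sphere at (14, 6.5) slices to a regular 16-gon of circumradius 4.478 (√(r²−h²) with h=5.38 from center) (perimeter = 2·16·4.478·sin(180°/16) = 27.96 mm); Combining (union): only the r=7 sphere at (14, 6.5) is present, so the union is just that shape — boundary = 27.96 mm; (whole slice rotated 30° about Z — lengths, areas and connectivity unchanged). So its perimeter = 27.96 mm. Layer 47 (z = 11.28): the r=3 cylinder contributes a regular 16-gon of circumradius 3 (perimeter = 2·16·3.000·sin(180°/16) = 18.73 mm); the r=7 sphere at (14, 6.5) contributes a regular 16-gon of circumradius √(7²−4.22²) = 5.585 (perimeter = 2·16·5.585·sin(180°/16) = 34.87 mm); Taking the union: the 2 present regions are separate (no shared area or edge), so areas and boundary lengths simply add and each stays a separate island — boundary = 53.59 mm; (whole slice rotated 30° about Z — lengths, areas and connectivity unchanged). So its perimeter = 53.59 mm. Layer 47 is larger (53.59 vs 27.96 mm).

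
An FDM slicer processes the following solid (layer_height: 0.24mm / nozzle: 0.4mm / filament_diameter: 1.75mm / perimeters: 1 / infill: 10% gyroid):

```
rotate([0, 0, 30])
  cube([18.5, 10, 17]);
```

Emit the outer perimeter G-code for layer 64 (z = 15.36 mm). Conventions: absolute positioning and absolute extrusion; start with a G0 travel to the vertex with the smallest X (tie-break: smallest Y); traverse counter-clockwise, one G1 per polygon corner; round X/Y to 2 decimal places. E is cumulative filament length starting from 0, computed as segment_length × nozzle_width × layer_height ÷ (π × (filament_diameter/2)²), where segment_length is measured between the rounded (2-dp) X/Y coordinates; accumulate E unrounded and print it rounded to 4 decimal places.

G0 X-5.00 Y8.66 Z15.36
G1 X0.00 Y0.00 E0.3991
G1 X16.02 Y9.25 E1.1374
G1 X11.02 Y17.91 E1.5365
G1 X-5.00 Y8.66 E2.2749

At z = 15.36 mm: the cube (footprint 18.5×10) is included at this height; (rotated 30° about Z; rotation is an isometry so areas/perimeters/island counts are preserved). The outline is a single polygon with 4 vertices. Extrusion per mm of travel: 0.4 × 0.24 / (π × 0.875²) = 0.039912. Accumulating E over each segment gives final E = 2.2749.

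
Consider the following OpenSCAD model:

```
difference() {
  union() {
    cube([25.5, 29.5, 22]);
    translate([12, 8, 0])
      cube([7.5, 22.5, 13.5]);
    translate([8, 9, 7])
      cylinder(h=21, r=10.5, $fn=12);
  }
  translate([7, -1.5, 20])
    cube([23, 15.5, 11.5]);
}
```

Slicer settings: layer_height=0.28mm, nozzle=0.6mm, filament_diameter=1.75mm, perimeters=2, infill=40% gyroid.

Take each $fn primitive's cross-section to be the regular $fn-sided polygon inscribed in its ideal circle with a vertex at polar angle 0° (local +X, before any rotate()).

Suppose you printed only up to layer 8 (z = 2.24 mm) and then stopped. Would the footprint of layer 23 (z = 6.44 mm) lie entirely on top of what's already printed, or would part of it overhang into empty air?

entirely on top

Compare the two slices. At z = 2.24: the cube is present — its section is the full 25.5×29.5 rectangle (area 752.25 mm²); the cube at (12, 8) is present — its section is the full 7.5×22.5 rectangle (area 168.75 mm²); the cylinder at (8, 9) does not reach this height (z outside [7, 28]); Merging all regions: the regions partially overlap — summed areas 921.00 mm² minus the doubly-counted overlap 161.25 mm² gives 759.75 mm² — area = 759.75 mm²; the cube at (7, -1.5) is not intersected at this z (z outside [20, 31.5]); After the difference (first − rest): none of the subtracted shapes is present at this height, so the result so far is unchanged — area = 759.75 mm². At z = 6.44: the cube (footprint 25.5×29.5) is included at this height (area 752.25 mm²); the cube at (12, 8) (footprint 7.5×22.5) is included at this height (area 168.75 mm²); the cylinder at (8, 9) is absent (z outside [7, 28]); Merging all regions: the regions partially overlap — summed areas 921.00 mm² minus the doubly-counted overlap 161.25 mm² gives 759.75 mm² — area = 759.75 mm²; the cube at (7, -1.5) is not intersected at this z (z outside [20, 31.5]); After the difference (first − rest): none of the subtracted shapes is present at this height, so that combined region is unchanged — area = 759.75 mm². Checking containment: the cross-section at z = 6.44 is a subset of the cross-section at z = 2.24.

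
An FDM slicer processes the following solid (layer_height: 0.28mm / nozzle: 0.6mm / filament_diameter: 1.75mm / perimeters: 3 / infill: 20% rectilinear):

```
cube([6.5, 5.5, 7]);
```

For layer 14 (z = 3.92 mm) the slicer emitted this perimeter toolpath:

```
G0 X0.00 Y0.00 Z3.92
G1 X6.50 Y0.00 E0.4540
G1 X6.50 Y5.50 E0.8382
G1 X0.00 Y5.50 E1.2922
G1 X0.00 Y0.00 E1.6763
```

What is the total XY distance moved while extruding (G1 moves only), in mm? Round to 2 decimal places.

24.00 mm

Sum the Euclidean lengths of each G1 segment: total = 24.00 mm.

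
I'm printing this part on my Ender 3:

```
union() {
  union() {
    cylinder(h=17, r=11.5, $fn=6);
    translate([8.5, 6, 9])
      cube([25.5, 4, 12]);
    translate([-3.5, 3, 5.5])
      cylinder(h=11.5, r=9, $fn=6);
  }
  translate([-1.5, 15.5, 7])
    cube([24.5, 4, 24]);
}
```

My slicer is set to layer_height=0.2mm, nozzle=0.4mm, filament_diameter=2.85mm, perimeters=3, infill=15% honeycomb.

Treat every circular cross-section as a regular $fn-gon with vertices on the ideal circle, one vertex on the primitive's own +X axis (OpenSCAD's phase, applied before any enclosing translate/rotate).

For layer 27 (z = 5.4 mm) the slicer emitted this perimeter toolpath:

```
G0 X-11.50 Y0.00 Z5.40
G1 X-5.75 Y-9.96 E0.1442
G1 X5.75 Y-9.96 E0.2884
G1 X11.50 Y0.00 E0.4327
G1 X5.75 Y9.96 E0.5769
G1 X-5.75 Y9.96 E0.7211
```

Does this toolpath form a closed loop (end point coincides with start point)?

Start point (G0): (-11.50, 0.00). End point (last G1): the path does not return to the start — open.

no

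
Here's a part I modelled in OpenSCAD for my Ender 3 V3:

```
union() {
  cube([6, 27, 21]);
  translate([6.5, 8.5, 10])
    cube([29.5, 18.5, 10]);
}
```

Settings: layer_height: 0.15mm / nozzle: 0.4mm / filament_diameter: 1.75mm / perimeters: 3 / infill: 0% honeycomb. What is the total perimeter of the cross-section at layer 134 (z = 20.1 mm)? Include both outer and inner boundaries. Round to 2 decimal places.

At z = 20.1 mm: the cube is present — its section is the full 6×27 rectangle (perimeter 66.00 mm); the cube at (6.5, 8.5) is not intersected at this z (z outside [10, 20]); Merging all regions: only the 6×27 cube is present, so the union is just that shape — boundary = 66.00 mm. Overall, the cross-section is a single solid region. Total boundary length (outer) = 66.00 mm.

66.00 mm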